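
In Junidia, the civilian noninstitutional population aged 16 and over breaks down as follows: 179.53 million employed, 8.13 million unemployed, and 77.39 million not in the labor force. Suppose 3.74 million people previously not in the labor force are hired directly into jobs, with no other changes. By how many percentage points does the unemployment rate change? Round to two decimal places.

Initially, labor force = 179.53 + 8.13 = 187.66 million, so u = 8.13/187.66 = 4.33%.
After the change, employed and labor force both rise by 3.74; unemployed unchanged → E = 183.27, U = 8.13, labor force = 191.40 million.
New unemployment rate = 8.13 / 191.40 = 4.25%.
Change = 4.25% − 4.33% = −0.08 percentage points.

The unemployment rate changes by −0.08 percentage points.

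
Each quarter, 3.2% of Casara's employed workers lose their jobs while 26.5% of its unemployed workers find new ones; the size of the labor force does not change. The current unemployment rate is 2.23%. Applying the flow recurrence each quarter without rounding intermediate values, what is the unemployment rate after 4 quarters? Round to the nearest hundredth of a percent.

Unemployment rate after four quarters ≈ 8.69%.

With a fixed labor force, u_{t+1} = u_t + s·(1−u_t) − f·u_t = u_t·(1−s−f) + s.
Here 1−s−f = 0.703 and s = 0.032.
u_1 = 0.022300 × 0.703 + 0.032 = 0.047677.
u_2 = 0.047677 × 0.703 + 0.032 = 0.065517.
u_3 = 0.065517 × 0.703 + 0.032 = 0.078058.
u_4 = 0.078058 × 0.703 + 0.032 = 0.086875.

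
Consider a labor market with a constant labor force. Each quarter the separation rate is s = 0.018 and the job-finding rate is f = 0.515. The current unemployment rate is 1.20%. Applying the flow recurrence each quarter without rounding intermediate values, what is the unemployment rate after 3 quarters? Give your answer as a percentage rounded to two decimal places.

With a fixed labor force, u_{t+1} = u_t + s·(1−u_t) − f·u_t = u_t·(1−s−f) + s.
Here 1−s−f = 0.467 and s = 0.018.
u_1 = 0.012000 × 0.467 + 0.018 = 0.023604.
u_2 = 0.023604 × 0.467 + 0.018 = 0.029023.
u_3 = 0.029023 × 0.467 + 0.018 = 0.031554.

Unemployment rate after three quarters ≈ 3.16%.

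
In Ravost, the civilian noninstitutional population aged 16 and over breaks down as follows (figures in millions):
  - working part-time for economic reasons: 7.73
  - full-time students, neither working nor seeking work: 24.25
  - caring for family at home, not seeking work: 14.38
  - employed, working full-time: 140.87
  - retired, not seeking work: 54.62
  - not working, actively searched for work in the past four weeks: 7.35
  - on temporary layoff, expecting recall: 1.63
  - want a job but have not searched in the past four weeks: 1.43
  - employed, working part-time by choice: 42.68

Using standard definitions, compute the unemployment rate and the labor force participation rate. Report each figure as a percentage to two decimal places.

Unemployment rate ≈ 4.48%; labor force participation rate ≈ 67.90%.

Employed = 7.73 + 140.87 + 42.68 = 191.28 million (anyone who worked, including part-time for economic reasons, counts as employed).
Unemployed = 7.35 + 1.63 = 8.98 million (jobless and actively searching, or on temporary layoff).
Labor force = 191.28 + 8.98 = 200.26 million.
Not in labor force = 24.25 + 14.38 + 54.62 + 1.43 = 94.68 million (those not working and not actively searching are outside the labor force — including those who want a job but have given up searching).
Civilian working-age population = 200.26 + 94.68 = 294.94 million.
Unemployment rate = 8.98 / 200.26 = 4.48%.
Labor force participation rate = 200.26 / 294.94 = 67.90%.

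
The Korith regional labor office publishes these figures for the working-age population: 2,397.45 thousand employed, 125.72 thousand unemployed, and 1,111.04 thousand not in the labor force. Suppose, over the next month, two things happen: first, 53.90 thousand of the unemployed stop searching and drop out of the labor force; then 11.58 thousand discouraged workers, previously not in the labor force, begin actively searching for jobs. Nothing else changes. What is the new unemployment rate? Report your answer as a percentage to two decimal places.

Initially, labor force = 2,397.45 + 125.72 = 2,523.17 thousand, so u = 125.72/2,523.17 = 4.98%.
After the first change, unemployed and labor force both fall by 53.90 → E = 2,397.45, U = 71.82, labor force = 2,469.27 thousand.
After the second change, unemployed and labor force both rise by 11.58 → E = 2,397.45, U = 83.40, labor force = 2,480.85 thousand.
New unemployment rate = 83.40 / 2,480.85 = 3.36%.

New unemployment rate ≈ 3.36%.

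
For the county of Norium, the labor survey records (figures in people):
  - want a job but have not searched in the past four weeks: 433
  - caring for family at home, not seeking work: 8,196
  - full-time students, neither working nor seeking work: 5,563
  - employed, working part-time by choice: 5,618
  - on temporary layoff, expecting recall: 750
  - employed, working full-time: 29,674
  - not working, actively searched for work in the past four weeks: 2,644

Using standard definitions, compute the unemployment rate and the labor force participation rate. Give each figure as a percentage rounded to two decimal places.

Unemployment rate ≈ 8.77%; labor force participation rate ≈ 73.16%.

Employed = 5,618 + 29,674 = 35,292.
Unemployed = 750 + 2,644 = 3,394 (jobless and actively searching, or on temporary layoff).
Labor force = 35,292 + 3,394 = 38,686.
Not in labor force = 433 + 8,196 + 5,563 = 14,192 (those not working and not actively searching are outside the labor force — including those who want a job but have given up searching).
Civilian working-age population = 38,686 + 14,192 = 52,878.
Unemployment rate = 3,394 / 38,686 = 8.77%.
Labor force participation rate = 38,686 / 52,878 = 73.16%.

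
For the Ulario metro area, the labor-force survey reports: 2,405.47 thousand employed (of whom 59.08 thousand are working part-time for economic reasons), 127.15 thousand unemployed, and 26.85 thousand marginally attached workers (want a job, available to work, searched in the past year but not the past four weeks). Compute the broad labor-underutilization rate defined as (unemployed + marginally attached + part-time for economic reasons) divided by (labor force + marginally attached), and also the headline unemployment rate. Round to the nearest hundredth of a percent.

Broad underutilization rate ≈ 8.33%; headline unemployment rate ≈ 5.02%.

Labor force = 2,405.47 + 127.15 = 2,532.62 thousand.
Numerator = 127.15 + 26.85 + 59.08 = 213.08 thousand.
Denominator = 2,532.62 + 26.85 = 2,559.47 thousand.
Broad rate = 213.08 / 2,559.47 = 8.33%.
Headline unemployment rate = 127.15 / 2,532.62 = 5.02%.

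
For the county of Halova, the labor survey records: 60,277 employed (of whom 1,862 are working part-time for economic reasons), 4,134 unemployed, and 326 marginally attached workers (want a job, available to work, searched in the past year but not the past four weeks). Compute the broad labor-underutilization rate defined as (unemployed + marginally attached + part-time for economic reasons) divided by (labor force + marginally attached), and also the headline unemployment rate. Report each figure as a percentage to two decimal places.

Labor force = 60,277 + 4,134 = 64,411.
Numerator = 4,134 + 326 + 1,862 = 6,322.
Denominator = 64,411 + 326 = 64,737.
Broad rate = 6,322 / 64,737 = 9.77%.
Headline unemployment rate = 4,134 / 64,411 = 6.42%.

Broad underutilization rate ≈ 9.77%; headline unemployment rate ≈ 6.42%.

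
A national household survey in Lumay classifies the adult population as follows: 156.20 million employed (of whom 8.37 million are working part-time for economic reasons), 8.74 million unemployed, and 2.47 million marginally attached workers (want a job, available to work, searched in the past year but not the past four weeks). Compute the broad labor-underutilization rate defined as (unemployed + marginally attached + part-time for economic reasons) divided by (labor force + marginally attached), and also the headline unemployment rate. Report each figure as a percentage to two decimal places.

Labor force = 156.20 + 8.74 = 164.94 million.
Numerator = 8.74 + 2.47 + 8.37 = 19.58 million.
Denominator = 164.94 + 2.47 = 167.41 million.
Broad rate = 19.58 / 167.41 = 11.70%.
Headline unemployment rate = 8.74 / 164.94 = 5.30%.

Broad underutilization rate ≈ 11.70%; headline unemployment rate ≈ 5.30%.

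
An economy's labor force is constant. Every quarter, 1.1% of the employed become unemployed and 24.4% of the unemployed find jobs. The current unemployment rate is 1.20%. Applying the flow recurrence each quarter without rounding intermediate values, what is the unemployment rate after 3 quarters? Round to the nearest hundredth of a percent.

With a fixed labor force, u_{t+1} = u_t + s·(1−u_t) − f·u_t = u_t·(1−s−f) + s.
Here 1−s−f = 0.745 and s = 0.011.
u_1 = 0.012000 × 0.745 + 0.011 = 0.019940.
u_2 = 0.019940 × 0.745 + 0.011 = 0.025855.
u_3 = 0.025855 × 0.745 + 0.011 = 0.030262.

Unemployment rate after three quarters ≈ 3.03%.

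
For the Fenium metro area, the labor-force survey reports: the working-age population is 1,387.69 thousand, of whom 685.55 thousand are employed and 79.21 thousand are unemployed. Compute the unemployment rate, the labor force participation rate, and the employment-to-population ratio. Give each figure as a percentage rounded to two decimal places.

Labor force = employed + unemployed = 685.55 + 79.21 = 764.76 thousand.
Unemployment rate = 79.21 / 764.76 = 10.36%.
Labor force participation rate = 764.76 / 1,387.69 = 55.11%.
Employment-population ratio = 685.55 / 1,387.69 = 49.40%.

Unemployment rate ≈ 10.36%; labor force participation rate ≈ 55.11%; employment-population ratio ≈ 49.40%.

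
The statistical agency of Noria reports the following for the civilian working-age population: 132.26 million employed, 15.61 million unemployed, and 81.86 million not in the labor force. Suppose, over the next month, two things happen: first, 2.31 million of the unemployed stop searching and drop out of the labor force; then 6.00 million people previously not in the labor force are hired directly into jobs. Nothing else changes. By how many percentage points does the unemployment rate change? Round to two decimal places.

Initially, labor force = 132.26 + 15.61 = 147.87 million, so u = 15.61/147.87 = 10.56%.
After the first change, unemployed and labor force both fall by 2.31 → E = 132.26, U = 13.30, labor force = 145.56 million.
After the second change, employed and labor force both rise by 6.00; unemployed unchanged → E = 138.26, U = 13.30, labor force = 151.56 million.
New unemployment rate = 13.30 / 151.56 = 8.78%.
Change = 8.78% − 10.56% = −1.78 percentage points.

The unemployment rate changes by −1.78 percentage points.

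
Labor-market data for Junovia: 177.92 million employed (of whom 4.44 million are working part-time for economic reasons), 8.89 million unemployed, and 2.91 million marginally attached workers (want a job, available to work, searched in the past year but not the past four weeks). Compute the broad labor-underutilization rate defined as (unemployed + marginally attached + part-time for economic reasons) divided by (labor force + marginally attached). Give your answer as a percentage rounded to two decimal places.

Labor force = 177.92 + 8.89 = 186.81 million.
Numerator = 8.89 + 2.91 + 4.44 = 16.24 million.
Denominator = 186.81 + 2.91 = 189.72 million.
Broad rate = 16.24 / 189.72 = 8.56%.

Broad underutilization rate ≈ 8.56%.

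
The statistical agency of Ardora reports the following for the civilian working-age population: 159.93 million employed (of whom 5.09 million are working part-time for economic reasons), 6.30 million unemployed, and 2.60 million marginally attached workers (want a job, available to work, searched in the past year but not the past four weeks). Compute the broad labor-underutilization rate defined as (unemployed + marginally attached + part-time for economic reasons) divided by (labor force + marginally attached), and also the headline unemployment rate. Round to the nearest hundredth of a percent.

Broad underutilization rate ≈ 8.29%; headline unemployment rate ≈ 3.79%.

Labor force = 159.93 + 6.30 = 166.23 million.
Numerator = 6.30 + 2.60 + 5.09 = 13.99 million.
Denominator = 166.23 + 2.60 = 168.83 million.
Broad rate = 13.99 / 168.83 = 8.29%.
Headline unemployment rate = 6.30 / 166.23 = 3.79%.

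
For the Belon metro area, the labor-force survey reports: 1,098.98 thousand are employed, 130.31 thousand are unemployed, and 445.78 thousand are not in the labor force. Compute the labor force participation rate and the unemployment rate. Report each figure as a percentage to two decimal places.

Labor force participation rate ≈ 73.39%; unemployment rate ≈ 10.60%.

Labor force = employed + unemployed = 1,098.98 + 130.31 = 1,229.29 thousand.
Working-age population = 1,229.29 + 445.78 = 1,675.07 thousand.
Unemployment rate = 130.31 / 1,229.29 = 10.60%.
Labor force participation rate = 1,229.29 / 1,675.07 = 73.39%.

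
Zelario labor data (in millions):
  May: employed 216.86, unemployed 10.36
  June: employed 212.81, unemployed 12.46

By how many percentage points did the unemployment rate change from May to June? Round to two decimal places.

May: labor force = 216.86 + 10.36 = 227.22; u = 10.36/227.22 = 4.56%.
June: labor force = 212.81 + 12.46 = 225.27; u = 12.46/225.27 = 5.53%.
Change = 5.53% − 4.56% = +0.97 pp.

The unemployment rate changed by +0.97 percentage points.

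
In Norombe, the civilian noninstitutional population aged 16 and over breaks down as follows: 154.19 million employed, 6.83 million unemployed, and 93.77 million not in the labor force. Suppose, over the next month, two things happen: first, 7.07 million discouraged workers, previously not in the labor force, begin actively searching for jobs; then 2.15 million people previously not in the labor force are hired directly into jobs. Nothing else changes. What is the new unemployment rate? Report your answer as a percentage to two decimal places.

Initially, labor force = 154.19 + 6.83 = 161.02 million, so u = 6.83/161.02 = 4.24%.
After the first change, unemployed and labor force both rise by 7.07 → E = 154.19, U = 13.90, labor force = 168.09 million.
After the second change, employed and labor force both rise by 2.15; unemployed unchanged → E = 156.34, U = 13.90, labor force = 170.24 million.
New unemployment rate = 13.90 / 170.24 = 8.16%.

New unemployment rate ≈ 8.16%.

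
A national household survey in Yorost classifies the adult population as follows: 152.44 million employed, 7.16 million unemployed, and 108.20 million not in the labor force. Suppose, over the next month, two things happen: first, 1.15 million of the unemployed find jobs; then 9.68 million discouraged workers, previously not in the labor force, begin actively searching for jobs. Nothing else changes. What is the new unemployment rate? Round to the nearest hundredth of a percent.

Initially, labor force = 152.44 + 7.16 = 159.60 million, so u = 7.16/159.60 = 4.49%.
After the first change, unemployed falls and employed rises by 1.15; labor force unchanged → E = 153.59, U = 6.01, labor force = 159.60 million.
After the second change, unemployed and labor force both rise by 9.68 → E = 153.59, U = 15.69, labor force = 169.28 million.
New unemployment rate = 15.69 / 169.28 = 9.27%.

New unemployment rate ≈ 9.27%.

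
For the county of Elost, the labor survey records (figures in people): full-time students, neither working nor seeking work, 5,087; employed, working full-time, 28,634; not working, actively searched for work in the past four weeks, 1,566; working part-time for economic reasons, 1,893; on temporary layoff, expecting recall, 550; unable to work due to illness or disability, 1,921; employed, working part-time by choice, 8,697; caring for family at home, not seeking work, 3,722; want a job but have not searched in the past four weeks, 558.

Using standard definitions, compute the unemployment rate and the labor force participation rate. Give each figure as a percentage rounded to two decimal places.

Unemployment rate ≈ 5.12%; labor force participation rate ≈ 78.55%.

Employed = 28,634 + 1,893 + 8,697 = 39,224 (anyone who worked, including part-time for economic reasons, counts as employed).
Unemployed = 1,566 + 550 = 2,116 (jobless and actively searching, or on temporary layoff).
Labor force = 39,224 + 2,116 = 41,340.
Not in labor force = 5,087 + 1,921 + 3,722 + 558 = 11,288 (those not working and not actively searching are outside the labor force — including those who want a job but have given up searching).
Civilian working-age population = 41,340 + 11,288 = 52,628.
Unemployment rate = 2,116 / 41,340 = 5.12%.
Labor force participation rate = 41,340 / 52,628 = 78.55%.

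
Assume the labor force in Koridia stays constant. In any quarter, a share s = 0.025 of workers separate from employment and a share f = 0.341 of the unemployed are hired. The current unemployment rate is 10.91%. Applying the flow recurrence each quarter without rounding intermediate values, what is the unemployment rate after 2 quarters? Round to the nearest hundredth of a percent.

With a fixed labor force, u_{t+1} = u_t + s·(1−u_t) − f·u_t = u_t·(1−s−f) + s.
Here 1−s−f = 0.634 and s = 0.025.
u_1 = 0.109100 × 0.634 + 0.025 = 0.094169.
u_2 = 0.094169 × 0.634 + 0.025 = 0.084703.

Unemployment rate after two quarters ≈ 8.47%.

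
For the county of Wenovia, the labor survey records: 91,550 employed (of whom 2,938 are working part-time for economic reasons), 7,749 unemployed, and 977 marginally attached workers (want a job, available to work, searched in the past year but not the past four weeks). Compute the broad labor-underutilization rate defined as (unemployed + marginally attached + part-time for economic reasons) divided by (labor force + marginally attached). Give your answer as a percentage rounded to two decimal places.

Labor force = 91,550 + 7,749 = 99,299.
Numerator = 7,749 + 977 + 2,938 = 11,664.
Denominator = 99,299 + 977 = 100,276.
Broad rate = 11,664 / 100,276 = 11.63%.

Broad underutilization rate ≈ 11.63%.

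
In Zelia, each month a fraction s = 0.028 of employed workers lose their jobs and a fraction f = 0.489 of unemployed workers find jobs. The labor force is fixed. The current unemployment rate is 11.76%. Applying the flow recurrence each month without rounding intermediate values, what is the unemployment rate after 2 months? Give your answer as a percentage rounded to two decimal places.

Unemployment rate after two months ≈ 6.90%.

With a fixed labor force, u_{t+1} = u_t + s·(1−u_t) − f·u_t = u_t·(1−s−f) + s.
Here 1−s−f = 0.483 and s = 0.028.
u_1 = 0.117600 × 0.483 + 0.028 = 0.084801.
u_2 = 0.084801 × 0.483 + 0.028 = 0.068959.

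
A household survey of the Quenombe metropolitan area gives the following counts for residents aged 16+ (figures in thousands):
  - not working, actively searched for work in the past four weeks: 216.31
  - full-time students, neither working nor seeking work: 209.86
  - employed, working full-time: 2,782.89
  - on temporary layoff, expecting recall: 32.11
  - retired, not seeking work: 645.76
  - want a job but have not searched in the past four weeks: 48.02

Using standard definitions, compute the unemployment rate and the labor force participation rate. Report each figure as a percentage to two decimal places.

Unemployment rate ≈ 8.20%; labor force participation rate ≈ 77.04%.

Employed = 2,782.89 thousand.
Unemployed = 216.31 + 32.11 = 248.42 thousand (jobless and actively searching, or on temporary layoff).
Labor force = 2,782.89 + 248.42 = 3,031.31 thousand.
Not in labor force = 209.86 + 645.76 + 48.02 = 903.64 thousand (those not working and not actively searching are outside the labor force — including those who want a job but have given up searching).
Civilian working-age population = 3,031.31 + 903.64 = 3,934.95 thousand.
Unemployment rate = 248.42 / 3,031.31 = 8.20%.
Labor force participation rate = 3,031.31 / 3,934.95 = 77.04%.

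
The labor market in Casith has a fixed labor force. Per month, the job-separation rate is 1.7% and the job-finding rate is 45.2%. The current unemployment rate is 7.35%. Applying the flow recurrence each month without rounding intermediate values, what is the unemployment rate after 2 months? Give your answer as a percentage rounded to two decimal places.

Unemployment rate after two months ≈ 4.68%.

With a fixed labor force, u_{t+1} = u_t + s·(1−u_t) − f·u_t = u_t·(1−s−f) + s.
Here 1−s−f = 0.531 and s = 0.017.
u_1 = 0.073500 × 0.531 + 0.017 = 0.056029.
u_2 = 0.056029 × 0.531 + 0.017 = 0.046751.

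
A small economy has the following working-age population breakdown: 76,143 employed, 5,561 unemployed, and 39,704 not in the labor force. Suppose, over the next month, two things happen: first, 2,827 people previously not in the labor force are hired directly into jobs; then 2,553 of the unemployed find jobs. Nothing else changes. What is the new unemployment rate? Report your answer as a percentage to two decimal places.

New unemployment rate ≈ 3.56%.

Initially, labor force = 76,143 + 5,561 = 81,704, so u = 5,561/81,704 = 6.81%.
After the first change, employed and labor force both rise by 2,827; unemployed unchanged → E = 78,970, U = 5,561, labor force = 84,531.
After the second change, unemployed falls and employed rises by 2,553; labor force unchanged → E = 81,523, U = 3,008, labor force = 84,531.
New unemployment rate = 3,008 / 84,531 = 3.56%.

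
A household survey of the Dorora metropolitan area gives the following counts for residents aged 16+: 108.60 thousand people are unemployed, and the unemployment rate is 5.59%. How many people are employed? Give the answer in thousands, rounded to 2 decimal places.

Labor force = U / u = 108.60 / 0.0559 ≈ 1,942.75 thousand.
Employed = labor force − unemployed = 1,942.75 − 108.60 = 1,834.15 thousand.

About 1,834.15 thousand are employed.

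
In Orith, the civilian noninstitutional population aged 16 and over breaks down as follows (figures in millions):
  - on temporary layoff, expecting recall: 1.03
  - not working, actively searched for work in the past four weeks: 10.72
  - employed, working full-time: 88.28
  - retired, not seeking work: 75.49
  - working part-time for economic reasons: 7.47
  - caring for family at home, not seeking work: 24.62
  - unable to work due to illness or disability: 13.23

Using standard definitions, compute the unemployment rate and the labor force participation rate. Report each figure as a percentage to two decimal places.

Unemployment rate ≈ 10.93%; labor force participation rate ≈ 48.68%.

Employed = 88.28 + 7.47 = 95.75 million (anyone who worked, including part-time for economic reasons, counts as employed).
Unemployed = 1.03 + 10.72 = 11.75 million (jobless and actively searching, or on temporary layoff).
Labor force = 95.75 + 11.75 = 107.50 million.
Not in labor force = 75.49 + 24.62 + 13.23 = 113.34 million (those not working and not actively searching are outside the labor force).
Civilian working-age population = 107.50 + 113.34 = 220.84 million.
Unemployment rate = 11.75 / 107.50 = 10.93%.
Labor force participation rate = 107.50 / 220.84 = 48.68%.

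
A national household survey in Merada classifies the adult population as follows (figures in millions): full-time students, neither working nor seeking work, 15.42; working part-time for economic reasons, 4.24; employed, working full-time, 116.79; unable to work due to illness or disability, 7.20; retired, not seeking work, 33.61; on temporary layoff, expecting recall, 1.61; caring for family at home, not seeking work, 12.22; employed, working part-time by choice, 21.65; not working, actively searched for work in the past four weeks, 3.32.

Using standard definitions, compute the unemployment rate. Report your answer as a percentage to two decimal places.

Employed = 4.24 + 116.79 + 21.65 = 142.68 million (anyone who worked, including part-time for economic reasons, counts as employed).
Unemployed = 1.61 + 3.32 = 4.93 million (jobless and actively searching, or on temporary layoff).
Labor force = 142.68 + 4.93 = 147.61 million.
Unemployment rate = 4.93 / 147.61 = 3.34%.

Unemployment rate ≈ 3.34%.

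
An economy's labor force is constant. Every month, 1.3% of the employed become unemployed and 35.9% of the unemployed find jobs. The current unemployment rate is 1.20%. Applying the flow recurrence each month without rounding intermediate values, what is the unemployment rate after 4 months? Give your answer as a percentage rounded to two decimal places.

Unemployment rate after four months ≈ 3.14%.

With a fixed labor force, u_{t+1} = u_t + s·(1−u_t) − f·u_t = u_t·(1−s−f) + s.
Here 1−s−f = 0.628 and s = 0.013.
u_1 = 0.012000 × 0.628 + 0.013 = 0.020536.
u_2 = 0.020536 × 0.628 + 0.013 = 0.025897.
u_3 = 0.025897 × 0.628 + 0.013 = 0.029263.
u_4 = 0.029263 × 0.628 + 0.013 = 0.031377.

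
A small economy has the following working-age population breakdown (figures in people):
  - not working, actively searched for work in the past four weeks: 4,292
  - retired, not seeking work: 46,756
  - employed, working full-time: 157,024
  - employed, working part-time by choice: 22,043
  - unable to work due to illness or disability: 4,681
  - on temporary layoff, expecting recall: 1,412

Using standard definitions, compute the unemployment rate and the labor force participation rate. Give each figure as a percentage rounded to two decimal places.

Unemployment rate ≈ 3.09%; labor force participation rate ≈ 78.22%.

Employed = 157,024 + 22,043 = 179,067.
Unemployed = 4,292 + 1,412 = 5,704 (jobless and actively searching, or on temporary layoff).
Labor force = 179,067 + 5,704 = 184,771.
Not in labor force = 46,756 + 4,681 = 51,437 (those not working and not actively searching are outside the labor force).
Civilian working-age population = 184,771 + 51,437 = 236,208.
Unemployment rate = 5,704 / 184,771 = 3.09%.
Labor force participation rate = 184,771 / 236,208 = 78.22%.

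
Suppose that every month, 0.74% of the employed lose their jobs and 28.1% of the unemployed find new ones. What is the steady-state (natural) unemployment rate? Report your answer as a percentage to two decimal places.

Steady-state unemployment rate ≈ 2.57%.

At steady state the flows balance: s·E = f·U, so U/(E+U) = s/(s+f).
u* = 0.74 / (0.74 + 28.1) = 0.74 / 28.84 = 2.57%.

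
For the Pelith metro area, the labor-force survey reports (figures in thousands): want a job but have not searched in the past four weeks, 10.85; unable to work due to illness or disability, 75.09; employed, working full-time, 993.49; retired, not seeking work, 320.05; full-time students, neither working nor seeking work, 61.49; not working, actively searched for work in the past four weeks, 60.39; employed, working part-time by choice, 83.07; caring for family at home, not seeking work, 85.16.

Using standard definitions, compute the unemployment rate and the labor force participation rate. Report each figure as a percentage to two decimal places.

Employed = 993.49 + 83.07 = 1,076.56 thousand.
Unemployed = 60.39 thousand.
Labor force = 1,076.56 + 60.39 = 1,136.95 thousand.
Not in labor force = 10.85 + 75.09 + 320.05 + 61.49 + 85.16 = 552.64 thousand (those not working and not actively searching are outside the labor force — including those who want a job but have given up searching).
Civilian working-age population = 1,136.95 + 552.64 = 1,689.59 thousand.
Unemployment rate = 60.39 / 1,136.95 = 5.31%.
Labor force participation rate = 1,136.95 / 1,689.59 = 67.29%.

Unemployment rate ≈ 5.31%; labor force participation rate ≈ 67.29%.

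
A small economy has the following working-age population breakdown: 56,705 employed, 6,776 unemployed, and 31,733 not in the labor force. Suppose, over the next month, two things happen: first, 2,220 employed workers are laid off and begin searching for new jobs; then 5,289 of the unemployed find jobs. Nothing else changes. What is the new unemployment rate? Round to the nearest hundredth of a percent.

Initially, labor force = 56,705 + 6,776 = 63,481, so u = 6,776/63,481 = 10.67%.
After the first change, employed falls and unemployed rises by 2,220; labor force unchanged → E = 54,485, U = 8,996, labor force = 63,481.
After the second change, unemployed falls and employed rises by 5,289; labor force unchanged → E = 59,774, U = 3,707, labor force = 63,481.
New unemployment rate = 3,707 / 63,481 = 5.84%.

New unemployment rate ≈ 5.84%.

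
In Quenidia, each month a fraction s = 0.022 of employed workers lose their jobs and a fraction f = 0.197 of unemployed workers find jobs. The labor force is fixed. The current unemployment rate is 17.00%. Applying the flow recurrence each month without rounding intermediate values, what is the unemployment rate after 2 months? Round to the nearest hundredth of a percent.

Unemployment rate after two months ≈ 14.29%.

With a fixed labor force, u_{t+1} = u_t + s·(1−u_t) − f·u_t = u_t·(1−s−f) + s.
Here 1−s−f = 0.781 and s = 0.022.
u_1 = 0.170000 × 0.781 + 0.022 = 0.154770.
u_2 = 0.154770 × 0.781 + 0.022 = 0.142875.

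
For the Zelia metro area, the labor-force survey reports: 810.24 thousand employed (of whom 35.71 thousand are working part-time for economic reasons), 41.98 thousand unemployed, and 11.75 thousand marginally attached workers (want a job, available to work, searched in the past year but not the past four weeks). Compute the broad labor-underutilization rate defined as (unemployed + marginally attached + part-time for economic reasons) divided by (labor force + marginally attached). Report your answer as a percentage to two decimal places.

Labor force = 810.24 + 41.98 = 852.22 thousand.
Numerator = 41.98 + 11.75 + 35.71 = 89.44 thousand.
Denominator = 852.22 + 11.75 = 863.97 thousand.
Broad rate = 89.44 / 863.97 = 10.35%.

Broad underutilization rate ≈ 10.35%.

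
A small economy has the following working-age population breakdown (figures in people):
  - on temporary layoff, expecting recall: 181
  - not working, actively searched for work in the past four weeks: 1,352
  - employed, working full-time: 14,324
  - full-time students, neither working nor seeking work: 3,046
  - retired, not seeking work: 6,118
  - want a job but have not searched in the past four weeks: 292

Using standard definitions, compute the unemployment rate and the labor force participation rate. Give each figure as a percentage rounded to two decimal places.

Employed = 14,324.
Unemployed = 181 + 1,352 = 1,533 (jobless and actively searching, or on temporary layoff).
Labor force = 14,324 + 1,533 = 15,857.
Not in labor force = 3,046 + 6,118 + 292 = 9,456 (those not working and not actively searching are outside the labor force — including those who want a job but have given up searching).
Civilian working-age population = 15,857 + 9,456 = 25,313.
Unemployment rate = 1,533 / 15,857 = 9.67%.
Labor force participation rate = 15,857 / 25,313 = 62.64%.

Unemployment rate ≈ 9.67%; labor force participation rate ≈ 62.64%.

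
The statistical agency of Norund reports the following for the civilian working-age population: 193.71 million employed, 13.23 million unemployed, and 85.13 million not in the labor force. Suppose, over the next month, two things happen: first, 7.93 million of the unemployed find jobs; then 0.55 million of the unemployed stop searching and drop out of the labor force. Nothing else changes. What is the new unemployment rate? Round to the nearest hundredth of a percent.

Initially, labor force = 193.71 + 13.23 = 206.94 million, so u = 13.23/206.94 = 6.39%.
After the first change, unemployed falls and employed rises by 7.93; labor force unchanged → E = 201.64, U = 5.30, labor force = 206.94 million.
After the second change, unemployed and labor force both fall by 0.55 → E = 201.64, U = 4.75, labor force = 206.39 million.
New unemployment rate = 4.75 / 206.39 = 2.30%.

New unemployment rate ≈ 2.30%.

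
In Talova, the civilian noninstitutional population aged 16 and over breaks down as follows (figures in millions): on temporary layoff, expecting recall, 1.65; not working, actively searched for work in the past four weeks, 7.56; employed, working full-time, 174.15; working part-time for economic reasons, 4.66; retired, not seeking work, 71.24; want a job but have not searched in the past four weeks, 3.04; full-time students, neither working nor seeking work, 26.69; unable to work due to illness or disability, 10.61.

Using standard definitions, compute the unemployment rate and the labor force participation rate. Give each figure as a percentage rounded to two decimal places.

Employed = 174.15 + 4.66 = 178.81 million (anyone who worked, including part-time for economic reasons, counts as employed).
Unemployed = 1.65 + 7.56 = 9.21 million (jobless and actively searching, or on temporary layoff).
Labor force = 178.81 + 9.21 = 188.02 million.
Not in labor force = 71.24 + 3.04 + 26.69 + 10.61 = 111.58 million (those not working and not actively searching are outside the labor force — including those who want a job but have given up searching).
Civilian working-age population = 188.02 + 111.58 = 299.60 million.
Unemployment rate = 9.21 / 188.02 = 4.90%.
Labor force participation rate = 188.02 / 299.60 = 62.76%.

Unemployment rate ≈ 4.90%; labor force participation rate ≈ 62.76%.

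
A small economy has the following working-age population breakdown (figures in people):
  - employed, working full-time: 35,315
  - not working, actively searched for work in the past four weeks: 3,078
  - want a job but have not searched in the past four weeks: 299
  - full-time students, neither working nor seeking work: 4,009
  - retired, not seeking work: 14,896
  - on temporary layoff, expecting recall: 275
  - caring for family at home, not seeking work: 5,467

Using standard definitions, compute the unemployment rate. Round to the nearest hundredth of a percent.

Employed = 35,315.
Unemployed = 3,078 + 275 = 3,353 (jobless and actively searching, or on temporary layoff).
Labor force = 35,315 + 3,353 = 38,668.
Unemployment rate = 3,353 / 38,668 = 8.67%.

Unemployment rate ≈ 8.67%.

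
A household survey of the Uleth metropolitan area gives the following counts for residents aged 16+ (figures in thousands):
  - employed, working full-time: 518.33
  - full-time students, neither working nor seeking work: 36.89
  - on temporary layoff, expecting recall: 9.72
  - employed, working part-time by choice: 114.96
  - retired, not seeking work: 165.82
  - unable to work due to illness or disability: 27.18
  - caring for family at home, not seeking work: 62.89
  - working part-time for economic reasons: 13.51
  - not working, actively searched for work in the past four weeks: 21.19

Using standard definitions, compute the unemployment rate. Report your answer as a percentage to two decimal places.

Employed = 518.33 + 114.96 + 13.51 = 646.80 thousand (anyone who worked, including part-time for economic reasons, counts as employed).
Unemployed = 9.72 + 21.19 = 30.91 thousand (jobless and actively searching, or on temporary layoff).
Labor force = 646.80 + 30.91 = 677.71 thousand.
Unemployment rate = 30.91 / 677.71 = 4.56%.

Unemployment rate ≈ 4.56%.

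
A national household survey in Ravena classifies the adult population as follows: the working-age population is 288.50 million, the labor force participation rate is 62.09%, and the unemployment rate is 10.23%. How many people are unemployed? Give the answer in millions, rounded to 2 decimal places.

Labor force = 0.6209 × 288.50 = 179.13 million.
Unemployed = 0.1023 × 179.13 ≈ 18.32 million.

About 18.32 million are unemployed.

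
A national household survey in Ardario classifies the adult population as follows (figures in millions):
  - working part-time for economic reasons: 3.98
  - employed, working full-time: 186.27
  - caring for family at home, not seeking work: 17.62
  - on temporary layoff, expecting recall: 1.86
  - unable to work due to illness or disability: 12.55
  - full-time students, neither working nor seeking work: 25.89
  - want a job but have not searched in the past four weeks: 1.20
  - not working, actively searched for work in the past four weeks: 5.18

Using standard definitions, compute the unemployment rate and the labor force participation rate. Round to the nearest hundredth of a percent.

Unemployment rate ≈ 3.57%; labor force participation rate ≈ 77.51%.

Employed = 3.98 + 186.27 = 190.25 million (anyone who worked, including part-time for economic reasons, counts as employed).
Unemployed = 1.86 + 5.18 = 7.04 million (jobless and actively searching, or on temporary layoff).
Labor force = 190.25 + 7.04 = 197.29 million.
Not in labor force = 17.62 + 12.55 + 25.89 + 1.20 = 57.26 million (those not working and not actively searching are outside the labor force — including those who want a job but have given up searching).
Civilian working-age population = 197.29 + 57.26 = 254.55 million.
Unemployment rate = 7.04 / 197.29 = 3.57%.
Labor force participation rate = 197.29 / 254.55 = 77.51%.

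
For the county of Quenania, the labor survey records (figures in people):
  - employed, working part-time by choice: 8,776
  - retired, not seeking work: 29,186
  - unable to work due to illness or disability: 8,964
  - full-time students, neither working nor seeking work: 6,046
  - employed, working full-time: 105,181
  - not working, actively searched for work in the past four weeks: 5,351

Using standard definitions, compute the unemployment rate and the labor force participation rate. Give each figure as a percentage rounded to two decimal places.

Unemployment rate ≈ 4.49%; labor force participation rate ≈ 72.97%.

Employed = 8,776 + 105,181 = 113,957.
Unemployed = 5,351.
Labor force = 113,957 + 5,351 = 119,308.
Not in labor force = 29,186 + 8,964 + 6,046 = 44,196 (those not working and not actively searching are outside the labor force).
Civilian working-age population = 119,308 + 44,196 = 163,504.
Unemployment rate = 5,351 / 119,308 = 4.49%.
Labor force participation rate = 119,308 / 163,504 = 72.97%.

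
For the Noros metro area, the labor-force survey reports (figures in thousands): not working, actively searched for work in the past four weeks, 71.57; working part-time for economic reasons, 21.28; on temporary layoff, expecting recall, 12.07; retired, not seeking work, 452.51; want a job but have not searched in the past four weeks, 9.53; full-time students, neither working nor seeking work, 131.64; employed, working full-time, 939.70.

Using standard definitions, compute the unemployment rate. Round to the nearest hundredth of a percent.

Employed = 21.28 + 939.70 = 960.98 thousand (anyone who worked, including part-time for economic reasons, counts as employed).
Unemployed = 71.57 + 12.07 = 83.64 thousand (jobless and actively searching, or on temporary layoff).
Labor force = 960.98 + 83.64 = 1,044.62 thousand.
Unemployment rate = 83.64 / 1,044.62 = 8.01%.

Unemployment rate ≈ 8.01%.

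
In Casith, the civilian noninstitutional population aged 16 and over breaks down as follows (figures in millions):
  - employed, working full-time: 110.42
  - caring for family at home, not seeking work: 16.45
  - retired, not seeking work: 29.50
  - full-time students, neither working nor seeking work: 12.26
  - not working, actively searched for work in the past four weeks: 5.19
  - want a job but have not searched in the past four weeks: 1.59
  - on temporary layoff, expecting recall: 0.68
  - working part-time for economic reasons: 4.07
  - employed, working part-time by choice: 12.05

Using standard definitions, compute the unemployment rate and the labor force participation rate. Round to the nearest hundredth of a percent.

Unemployment rate ≈ 4.43%; labor force participation rate ≈ 68.89%.

Employed = 110.42 + 4.07 + 12.05 = 126.54 million (anyone who worked, including part-time for economic reasons, counts as employed).
Unemployed = 5.19 + 0.68 = 5.87 million (jobless and actively searching, or on temporary layoff).
Labor force = 126.54 + 5.87 = 132.41 million.
Not in labor force = 16.45 + 29.50 + 12.26 + 1.59 = 59.80 million (those not working and not actively searching are outside the labor force — including those who want a job but have given up searching).
Civilian working-age population = 132.41 + 59.80 = 192.21 million.
Unemployment rate = 5.87 / 132.41 = 4.43%.
Labor force participation rate = 132.41 / 192.21 = 68.89%.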